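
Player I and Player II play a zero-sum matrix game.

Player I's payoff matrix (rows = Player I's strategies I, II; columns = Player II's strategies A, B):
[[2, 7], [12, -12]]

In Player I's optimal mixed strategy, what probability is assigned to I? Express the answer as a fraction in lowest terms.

Row minima are 2 and -12, so Player I's maximin is 2; column maxima are 12 and 7, so Player II's minimax is 7. These differ, so the equilibrium is in mixed strategies.
Let Player I play I with probability p. Player II is indifferent when 2p + 12(1−p) = 7p − 12(1−p), giving p = 24/29.

24/29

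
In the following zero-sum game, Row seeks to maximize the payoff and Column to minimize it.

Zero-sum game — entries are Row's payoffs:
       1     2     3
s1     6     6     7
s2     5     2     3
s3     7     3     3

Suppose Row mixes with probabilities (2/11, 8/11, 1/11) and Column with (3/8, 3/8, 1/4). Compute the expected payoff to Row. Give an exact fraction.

Against (3/8, 3/8, 1/4), each row's expected payoff is s1: 25/4; s2: 27/8; s3: 9/2.
Taking the (2/11, 8/11, 1/11)-weighted average: (2/11)·(25/4) + (8/11)·(27/8) + (1/11)·(9/2) = 4.

4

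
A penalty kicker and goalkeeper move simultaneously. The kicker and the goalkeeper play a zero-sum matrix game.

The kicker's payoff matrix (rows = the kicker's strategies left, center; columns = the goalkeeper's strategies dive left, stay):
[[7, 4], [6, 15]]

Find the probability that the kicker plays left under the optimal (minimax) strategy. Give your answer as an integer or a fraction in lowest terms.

Row minima are 4 and 6, so the kicker's maximin is 6; column maxima are 7 and 15, so the goalkeeper's minimax is 7. These differ, so the equilibrium is in mixed strategies.
Let the kicker play left with probability p. The goalkeeper is indifferent when 7p + 6(1−p) = 4p + 15(1−p), giving p = 3/4.

3/4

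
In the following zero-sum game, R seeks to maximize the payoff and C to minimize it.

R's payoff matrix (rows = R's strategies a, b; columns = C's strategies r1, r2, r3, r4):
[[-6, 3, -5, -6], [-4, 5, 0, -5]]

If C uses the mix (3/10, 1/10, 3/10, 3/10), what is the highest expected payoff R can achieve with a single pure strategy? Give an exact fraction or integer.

a: (-6)·(3/10) + (3)·(1/10) + (-5)·(3/10) + (-6)·(3/10) = -24/5.
b: (-4)·(3/10) + (5)·(1/10) + (0)·(3/10) + (-5)·(3/10) = -11/5.
The best pure response is b with expected payoff -11/5.

-11/5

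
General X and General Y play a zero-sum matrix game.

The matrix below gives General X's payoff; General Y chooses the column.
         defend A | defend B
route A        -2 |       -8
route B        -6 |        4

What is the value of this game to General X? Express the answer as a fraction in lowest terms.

-7/2

Row minima are -8 and -6, so General X's maximin is -6; column maxima are -2 and 4, so General Y's minimax is -2. These differ, so the equilibrium is in mixed strategies.
Let General X play route A with probability p. General Y is indifferent when −2p − 6(1−p) = −8p + 4(1−p), giving p = 5/8.
Let General Y play defend A with probability q. General X is indifferent when −2q − 8(1−q) = −6q + 4(1−q), giving q = 3/4.
The value is -2·(3/4) + (-8)·(1/4) = -7/2.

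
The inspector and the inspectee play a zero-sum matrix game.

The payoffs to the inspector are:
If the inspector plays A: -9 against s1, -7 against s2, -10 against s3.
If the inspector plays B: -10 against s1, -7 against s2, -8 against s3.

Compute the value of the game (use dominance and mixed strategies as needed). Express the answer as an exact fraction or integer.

Column s2 is strictly dominated by s3 for the inspectee (it gives the inspector more in every row).
The remaining 2×2 game on (A, B) × (s1, s3) has no saddle point. Let the inspector play A with probability p; indifference gives −9p − 10(1−p) = −10p − 8(1−p), so p = 2/3.
Similarly the inspectee's optimal q on s1 is 2/3, and the value is -9·(2/3) + (-10)·(1/3) = -28/3.

-28/3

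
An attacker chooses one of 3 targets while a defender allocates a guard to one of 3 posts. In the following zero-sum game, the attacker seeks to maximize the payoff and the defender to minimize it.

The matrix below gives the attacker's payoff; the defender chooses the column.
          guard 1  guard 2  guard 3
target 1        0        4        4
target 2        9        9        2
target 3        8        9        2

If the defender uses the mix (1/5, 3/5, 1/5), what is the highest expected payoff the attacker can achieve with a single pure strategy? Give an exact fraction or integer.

target 1: (0)·(1/5) + (4)·(3/5) + (4)·(1/5) = 16/5.
target 2: (9)·(1/5) + (9)·(3/5) + (2)·(1/5) = 38/5.
target 3: (8)·(1/5) + (9)·(3/5) + (2)·(1/5) = 37/5.
The best pure response is target 2 with expected payoff 38/5.

38/5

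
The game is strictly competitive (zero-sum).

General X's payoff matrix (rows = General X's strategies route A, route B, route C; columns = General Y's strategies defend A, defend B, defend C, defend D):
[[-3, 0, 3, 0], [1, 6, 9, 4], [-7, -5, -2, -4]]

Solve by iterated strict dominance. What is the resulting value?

Column defend D is strictly dominated by defend A for General Y (-3<0, 1<4, -7<-4); eliminate defend D.
Column defend C is strictly dominated by defend A for General Y (-3<3, 1<9, -7<-2); eliminate defend C.
Column defend B is strictly dominated by defend A for General Y (-3<0, 1<6, -7<-5); eliminate defend B.
Row route C is strictly dominated by row route A (-3>-7); eliminate route C.
Row route A is strictly dominated by row route B (1>-3); eliminate route A.
Only (route B, defend A) remains, with payoff 1.

1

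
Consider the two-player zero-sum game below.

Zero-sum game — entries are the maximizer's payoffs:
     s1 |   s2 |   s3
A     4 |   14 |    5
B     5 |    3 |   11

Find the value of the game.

29/6

Column s3 is strictly dominated by s1 for the minimizer (it gives the maximizer more in every row).
The remaining 2×2 game on (A, B) × (s1, s2) has no saddle point. Let the maximizer play A with probability p; indifference gives 4p + 5(1−p) = 14p + 3(1−p), so p = 1/6.
Similarly the minimizer's optimal q on s1 is 11/12, and the value is 4·(11/12) + (14)·(1/12) = 29/6.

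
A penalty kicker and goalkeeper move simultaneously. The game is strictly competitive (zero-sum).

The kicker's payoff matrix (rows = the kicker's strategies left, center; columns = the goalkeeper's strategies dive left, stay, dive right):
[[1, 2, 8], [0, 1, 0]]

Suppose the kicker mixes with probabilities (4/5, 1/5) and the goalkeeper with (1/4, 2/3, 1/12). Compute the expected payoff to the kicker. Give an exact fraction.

29/15

Against (1/4, 2/3, 1/12), each row's expected payoff is left: 9/4; center: 2/3.
Taking the (4/5, 1/5)-weighted average: (4/5)·(9/4) + (1/5)·(2/3) = 29/15.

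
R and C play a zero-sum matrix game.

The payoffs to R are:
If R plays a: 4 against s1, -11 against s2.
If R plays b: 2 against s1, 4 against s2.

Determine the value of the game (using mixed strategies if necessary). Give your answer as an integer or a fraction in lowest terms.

38/17

Row minima are -11 and 2, so R's maximin is 2; column maxima are 4 and 4, so C's minimax is 4. These differ, so the equilibrium is in mixed strategies.
Let R play a with probability p. C is indifferent when 4p + 2(1−p) = −11p + 4(1−p), giving p = 2/17.
Let C play s1 with probability q. R is indifferent when 4q − 11(1−q) = 2q + 4(1−q), giving q = 15/17.
The value is 4·(15/17) + (-11)·(2/17) = 38/17.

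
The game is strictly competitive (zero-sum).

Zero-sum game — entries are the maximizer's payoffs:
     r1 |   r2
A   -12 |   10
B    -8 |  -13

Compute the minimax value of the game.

Row minima are -12 and -13, so the maximizer's maximin is -12; column maxima are -8 and 10, so the minimizer's minimax is -8. These differ, so the equilibrium is in mixed strategies.
Let the maximizer play A with probability p. The minimizer is indifferent when −12p − 8(1−p) = 10p − 13(1−p), giving p = 5/27.
Let the minimizer play r1 with probability q. The maximizer is indifferent when −12q + 10(1−q) = −8q − 13(1−q), giving q = 23/27.
The value is -12·(23/27) + (10)·(4/27) = -236/27.

-236/27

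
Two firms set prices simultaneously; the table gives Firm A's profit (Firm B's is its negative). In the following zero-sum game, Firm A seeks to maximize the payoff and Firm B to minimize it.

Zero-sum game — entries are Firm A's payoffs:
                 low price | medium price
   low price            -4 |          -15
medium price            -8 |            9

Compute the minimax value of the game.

-39/7

Row minima are -15 and -8, so Firm A's maximin is -8; column maxima are -4 and 9, so Firm B's minimax is -4. These differ, so the equilibrium is in mixed strategies.
Let Firm A play low price with probability p. Firm B is indifferent when −4p − 8(1−p) = −15p + 9(1−p), giving p = 17/28.
Let Firm B play low price with probability q. Firm A is indifferent when −4q − 15(1−q) = −8q + 9(1−q), giving q = 6/7.
The value is -4·(6/7) + (-15)·(1/7) = -39/7.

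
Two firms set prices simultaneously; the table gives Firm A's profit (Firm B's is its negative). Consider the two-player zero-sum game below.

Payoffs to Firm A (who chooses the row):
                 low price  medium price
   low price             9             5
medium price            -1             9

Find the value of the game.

Row minima are 5 and -1, so Firm A's maximin is 5; column maxima are 9 and 9, so Firm B's minimax is 9. These differ, so the equilibrium is in mixed strategies.
Let Firm A play low price with probability p. Firm B is indifferent when 9p − (1−p) = 5p + 9(1−p), giving p = 5/7.
Let Firm B play low price with probability q. Firm A is indifferent when 9q + 5(1−q) = −q + 9(1−q), giving q = 2/7.
The value is 9·(2/7) + (5)·(5/7) = 43/7.

43/7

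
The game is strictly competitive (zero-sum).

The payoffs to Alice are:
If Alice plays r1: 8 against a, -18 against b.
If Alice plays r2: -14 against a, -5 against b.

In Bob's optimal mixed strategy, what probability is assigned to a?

13/35

Row minima are -18 and -14, so Alice's maximin is -14; column maxima are 8 and -5, so Bob's minimax is -5. These differ, so the equilibrium is in mixed strategies.
Let Bob play a with probability q. Alice is indifferent when 8q − 18(1−q) = −14q − 5(1−q), giving q = 13/35.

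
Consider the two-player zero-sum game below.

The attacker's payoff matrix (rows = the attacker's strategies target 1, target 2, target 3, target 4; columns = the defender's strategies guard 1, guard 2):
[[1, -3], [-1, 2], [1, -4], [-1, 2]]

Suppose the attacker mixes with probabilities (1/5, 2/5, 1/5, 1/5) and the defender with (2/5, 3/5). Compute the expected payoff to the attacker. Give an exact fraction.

Against (2/5, 3/5), each row's expected payoff is target 1: -7/5; target 2: 4/5; target 3: -2; target 4: 4/5.
Taking the (1/5, 2/5, 1/5, 1/5)-weighted average: (1/5)·(-7/5) + (2/5)·(4/5) + (1/5)·(-2) + (1/5)·(4/5) = -1/5.

-1/5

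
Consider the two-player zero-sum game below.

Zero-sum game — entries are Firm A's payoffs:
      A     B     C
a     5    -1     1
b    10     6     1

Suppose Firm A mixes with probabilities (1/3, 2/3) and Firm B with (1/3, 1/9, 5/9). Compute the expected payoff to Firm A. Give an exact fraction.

101/27

Against (1/3, 1/9, 5/9), each row's expected payoff is a: 19/9; b: 41/9.
Taking the (1/3, 2/3)-weighted average: (1/3)·(19/9) + (2/3)·(41/9) = 101/27.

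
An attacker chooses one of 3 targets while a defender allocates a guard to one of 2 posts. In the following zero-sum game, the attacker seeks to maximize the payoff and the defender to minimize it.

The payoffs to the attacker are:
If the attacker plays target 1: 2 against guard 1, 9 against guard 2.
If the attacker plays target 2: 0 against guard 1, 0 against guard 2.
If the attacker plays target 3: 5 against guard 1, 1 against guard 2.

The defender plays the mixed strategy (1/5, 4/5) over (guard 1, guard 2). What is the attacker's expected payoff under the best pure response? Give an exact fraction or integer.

38/5

target 1: (2)·(1/5) + (9)·(4/5) = 38/5.
target 2: (0)·(1/5) + (0)·(4/5) = 0.
target 3: (5)·(1/5) + (1)·(4/5) = 9/5.
The best pure response is target 1 with expected payoff 38/5.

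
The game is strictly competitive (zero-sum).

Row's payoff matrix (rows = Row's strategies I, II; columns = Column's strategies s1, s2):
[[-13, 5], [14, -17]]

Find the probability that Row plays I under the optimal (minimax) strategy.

Row minima are -13 and -17, so Row's maximin is -13; column maxima are 14 and 5, so Column's minimax is 5. These differ, so the equilibrium is in mixed strategies.
Let Row play I with probability p. Column is indifferent when −13p + 14(1−p) = 5p − 17(1−p), giving p = 31/49.

31/49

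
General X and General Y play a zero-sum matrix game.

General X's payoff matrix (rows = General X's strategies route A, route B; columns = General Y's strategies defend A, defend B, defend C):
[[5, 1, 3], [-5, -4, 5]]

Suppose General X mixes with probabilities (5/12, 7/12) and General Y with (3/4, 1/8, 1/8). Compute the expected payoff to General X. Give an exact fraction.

Against (3/4, 1/8, 1/8), each row's expected payoff is route A: 17/4; route B: -29/8.
Taking the (5/12, 7/12)-weighted average: (5/12)·(17/4) + (7/12)·(-29/8) = -11/32.

-11/32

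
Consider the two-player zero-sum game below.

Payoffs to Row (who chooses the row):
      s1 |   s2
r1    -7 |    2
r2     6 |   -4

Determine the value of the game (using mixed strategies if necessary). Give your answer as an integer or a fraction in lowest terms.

Row minima are -7 and -4, so Row's maximin is -4; column maxima are 6 and 2, so Column's minimax is 2. These differ, so the equilibrium is in mixed strategies.
Let Row play r1 with probability p. Column is indifferent when −7p + 6(1−p) = 2p − 4(1−p), giving p = 10/19.
Let Column play s1 with probability q. Row is indifferent when −7q + 2(1−q) = 6q − 4(1−q), giving q = 6/19.
The value is -7·(6/19) + (2)·(13/19) = -16/19.

-16/19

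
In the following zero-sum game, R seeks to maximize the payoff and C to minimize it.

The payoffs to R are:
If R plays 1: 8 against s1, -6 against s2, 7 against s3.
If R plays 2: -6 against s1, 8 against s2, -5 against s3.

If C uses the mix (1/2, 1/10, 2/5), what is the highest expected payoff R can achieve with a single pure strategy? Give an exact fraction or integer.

1: (8)·(1/2) + (-6)·(1/10) + (7)·(2/5) = 31/5.
2: (-6)·(1/2) + (8)·(1/10) + (-5)·(2/5) = -21/5.
The best pure response is 1 with expected payoff 31/5.

31/5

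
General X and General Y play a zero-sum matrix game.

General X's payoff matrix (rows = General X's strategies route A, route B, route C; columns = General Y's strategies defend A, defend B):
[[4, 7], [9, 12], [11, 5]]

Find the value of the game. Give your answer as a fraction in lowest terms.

29/3

Row route A is strictly dominated by row route B, so General X never plays it.
The remaining 2×2 game on (route B, route C) × (defend A, defend B) has no saddle point. Let General X play route B with probability p; indifference gives 9p + 11(1−p) = 12p + 5(1−p), so p = 2/3.
Similarly General Y's optimal q on defend A is 7/9, and the value is 9·(7/9) + (12)·(2/9) = 29/3.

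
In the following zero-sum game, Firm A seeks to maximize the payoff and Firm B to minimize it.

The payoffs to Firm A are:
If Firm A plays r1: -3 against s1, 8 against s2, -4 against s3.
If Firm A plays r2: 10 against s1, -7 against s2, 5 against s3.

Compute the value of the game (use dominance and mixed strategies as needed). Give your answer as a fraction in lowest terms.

1/2

Column s1 is strictly dominated by s3 for Firm B (it gives Firm A more in every row).
The remaining 2×2 game on (r1, r2) × (s2, s3) has no saddle point. Let Firm A play r1 with probability p; indifference gives 8p − 7(1−p) = −4p + 5(1−p), so p = 1/2.
Similarly Firm B's optimal q on s2 is 3/8, and the value is 8·(3/8) + (-4)·(5/8) = 1/2.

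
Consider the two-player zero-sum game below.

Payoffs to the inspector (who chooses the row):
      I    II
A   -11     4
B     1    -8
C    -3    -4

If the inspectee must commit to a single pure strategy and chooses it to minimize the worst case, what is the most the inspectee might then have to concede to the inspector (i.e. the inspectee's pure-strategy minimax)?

The worst case (largest entry) in each column is I: 1, II: 4.
The best (smallest) of these is 1.

1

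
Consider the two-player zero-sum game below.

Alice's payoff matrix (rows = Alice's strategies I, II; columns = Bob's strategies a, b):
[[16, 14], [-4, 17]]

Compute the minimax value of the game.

Row minima are 14 and -4, so Alice's maximin is 14; column maxima are 16 and 17, so Bob's minimax is 16. These differ, so the equilibrium is in mixed strategies.
Let Alice play I with probability p. Bob is indifferent when 16p − 4(1−p) = 14p + 17(1−p), giving p = 21/23.
Let Bob play a with probability q. Alice is indifferent when 16q + 14(1−q) = −4q + 17(1−q), giving q = 3/23.
The value is 16·(3/23) + (14)·(20/23) = 328/23.

328/23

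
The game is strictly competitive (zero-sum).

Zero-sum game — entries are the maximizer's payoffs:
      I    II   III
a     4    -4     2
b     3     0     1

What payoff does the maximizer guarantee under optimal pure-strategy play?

Row minima: -4, 0 → the maximizer's maximin is 0.
Column maxima: 4, 0, 2 → the minimizer's minimax is 0.
They coincide at (b, II), so the value is 0.

0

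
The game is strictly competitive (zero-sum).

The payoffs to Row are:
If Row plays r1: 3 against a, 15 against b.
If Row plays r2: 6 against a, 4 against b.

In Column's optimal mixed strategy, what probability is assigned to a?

11/14

Row minima are 3 and 4, so Row's maximin is 4; column maxima are 6 and 15, so Column's minimax is 6. These differ, so the equilibrium is in mixed strategies.
Let Column play a with probability q. Row is indifferent when 3q + 15(1−q) = 6q + 4(1−q), giving q = 11/14.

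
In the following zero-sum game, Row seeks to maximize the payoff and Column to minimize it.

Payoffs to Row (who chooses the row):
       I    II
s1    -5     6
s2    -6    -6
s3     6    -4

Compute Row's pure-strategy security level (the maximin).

-4

The worst-case payoff for each row is s1: -5, s2: -6, s3: -4.
The best of these is -4.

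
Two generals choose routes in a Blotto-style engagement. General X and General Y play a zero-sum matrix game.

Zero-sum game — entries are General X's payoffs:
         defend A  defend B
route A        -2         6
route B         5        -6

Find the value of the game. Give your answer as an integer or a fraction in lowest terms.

18/19

Row minima are -2 and -6, so General X's maximin is -2; column maxima are 5 and 6, so General Y's minimax is 5. These differ, so the equilibrium is in mixed strategies.
Let General X play route A with probability p. General Y is indifferent when −2p + 5(1−p) = 6p − 6(1−p), giving p = 11/19.
Let General Y play defend A with probability q. General X is indifferent when −2q + 6(1−q) = 5q − 6(1−q), giving q = 12/19.
The value is -2·(12/19) + (6)·(7/19) = 18/19.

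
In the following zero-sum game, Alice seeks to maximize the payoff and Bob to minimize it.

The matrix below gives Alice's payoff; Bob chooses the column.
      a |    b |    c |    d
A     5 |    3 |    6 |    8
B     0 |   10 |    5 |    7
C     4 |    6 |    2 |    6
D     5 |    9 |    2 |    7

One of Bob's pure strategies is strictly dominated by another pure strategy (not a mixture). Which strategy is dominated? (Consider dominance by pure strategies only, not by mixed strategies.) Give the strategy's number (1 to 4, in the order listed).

4

Bob prefers columns that give Alice less. Compare d with a: 5 < 8, 0 < 7, 4 < 6, 5 < 7.
So a strictly dominates d for Bob; d is strictly dominated.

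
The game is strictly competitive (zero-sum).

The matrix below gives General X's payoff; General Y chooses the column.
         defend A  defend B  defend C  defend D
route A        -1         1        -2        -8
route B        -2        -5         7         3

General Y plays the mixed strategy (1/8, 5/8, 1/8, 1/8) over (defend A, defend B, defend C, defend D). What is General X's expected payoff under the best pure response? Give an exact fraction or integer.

route A: (-1)·(1/8) + (1)·(5/8) + (-2)·(1/8) + (-8)·(1/8) = -3/4.
route B: (-2)·(1/8) + (-5)·(5/8) + (7)·(1/8) + (3)·(1/8) = -17/8.
The best pure response is route A with expected payoff -3/4.

-3/4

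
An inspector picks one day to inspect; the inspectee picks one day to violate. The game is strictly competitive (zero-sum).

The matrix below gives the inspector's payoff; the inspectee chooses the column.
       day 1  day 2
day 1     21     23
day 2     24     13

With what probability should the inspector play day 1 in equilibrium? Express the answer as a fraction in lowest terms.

11/13

Row minima are 21 and 13, so the inspector's maximin is 21; column maxima are 24 and 23, so the inspectee's minimax is 23. These differ, so the equilibrium is in mixed strategies.
Let the inspector play day 1 with probability p. The inspectee is indifferent when 21p + 24(1−p) = 23p + 13(1−p), giving p = 11/13.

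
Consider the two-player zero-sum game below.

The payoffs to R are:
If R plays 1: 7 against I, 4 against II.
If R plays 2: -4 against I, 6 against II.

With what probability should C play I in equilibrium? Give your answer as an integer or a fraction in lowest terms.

Row minima are 4 and -4, so R's maximin is 4; column maxima are 7 and 6, so C's minimax is 6. These differ, so the equilibrium is in mixed strategies.
Let C play I with probability q. R is indifferent when 7q + 4(1−q) = −4q + 6(1−q), giving q = 2/13.

2/13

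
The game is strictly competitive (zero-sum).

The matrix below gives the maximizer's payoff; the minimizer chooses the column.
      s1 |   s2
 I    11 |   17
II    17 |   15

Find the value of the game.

31/2

Row minima are 11 and 15, so the maximizer's maximin is 15; column maxima are 17 and 17, so the minimizer's minimax is 17. These differ, so the equilibrium is in mixed strategies.
Let the maximizer play I with probability p. The minimizer is indifferent when 11p + 17(1−p) = 17p + 15(1−p), giving p = 1/4.
Let the minimizer play s1 with probability q. The maximizer is indifferent when 11q + 17(1−q) = 17q + 15(1−q), giving q = 1/4.
The value is 11·(1/4) + (17)·(3/4) = 31/2.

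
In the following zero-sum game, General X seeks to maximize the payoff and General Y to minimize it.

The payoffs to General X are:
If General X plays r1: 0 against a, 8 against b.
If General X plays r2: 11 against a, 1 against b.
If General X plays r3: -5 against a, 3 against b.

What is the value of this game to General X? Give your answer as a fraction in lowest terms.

Row r3 is strictly dominated by row r1, so General X never plays it.
The remaining 2×2 game on (r1, r2) × (a, b) has no saddle point. Let General X play r1 with probability p; indifference gives 11(1−p) = 8p + (1−p), so p = 5/9.
Similarly General Y's optimal q on a is 7/18, and the value is 0·(7/18) + (8)·(11/18) = 44/9.

44/9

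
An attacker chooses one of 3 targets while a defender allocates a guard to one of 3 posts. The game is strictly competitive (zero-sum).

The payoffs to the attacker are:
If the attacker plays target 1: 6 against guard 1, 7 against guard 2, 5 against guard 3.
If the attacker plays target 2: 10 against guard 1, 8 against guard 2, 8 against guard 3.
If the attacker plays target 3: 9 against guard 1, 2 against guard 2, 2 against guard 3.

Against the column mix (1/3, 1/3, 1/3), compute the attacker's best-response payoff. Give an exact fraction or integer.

target 1: (6)·(1/3) + (7)·(1/3) + (5)·(1/3) = 6.
target 2: (10)·(1/3) + (8)·(1/3) + (8)·(1/3) = 26/3.
target 3: (9)·(1/3) + (2)·(1/3) + (2)·(1/3) = 13/3.
The best pure response is target 2 with expected payoff 26/3.

26/3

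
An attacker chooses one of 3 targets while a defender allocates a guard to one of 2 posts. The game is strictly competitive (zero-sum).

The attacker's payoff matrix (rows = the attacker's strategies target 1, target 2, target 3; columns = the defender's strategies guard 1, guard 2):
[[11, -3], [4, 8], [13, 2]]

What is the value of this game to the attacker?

Row target 1 is strictly dominated by row target 3, so the attacker never plays it.
The remaining 2×2 game on (target 2, target 3) × (guard 1, guard 2) has no saddle point. Let the attacker play target 2 with probability p; indifference gives 4p + 13(1−p) = 8p + 2(1−p), so p = 11/15.
Similarly the defender's optimal q on guard 1 is 2/5, and the value is 4·(2/5) + (8)·(3/5) = 32/5.

32/5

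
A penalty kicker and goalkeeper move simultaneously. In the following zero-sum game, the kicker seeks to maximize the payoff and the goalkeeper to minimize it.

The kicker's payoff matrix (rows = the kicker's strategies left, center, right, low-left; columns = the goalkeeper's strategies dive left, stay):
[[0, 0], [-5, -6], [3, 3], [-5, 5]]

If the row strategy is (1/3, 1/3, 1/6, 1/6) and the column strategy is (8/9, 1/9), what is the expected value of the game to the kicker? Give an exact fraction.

Against (8/9, 1/9), each row's expected payoff is left: 0; center: -46/9; right: 3; low-left: -35/9.
Taking the (1/3, 1/3, 1/6, 1/6)-weighted average: (1/3)·(0) + (1/3)·(-46/9) + (1/6)·(3) + (1/6)·(-35/9) = -50/27.

-50/27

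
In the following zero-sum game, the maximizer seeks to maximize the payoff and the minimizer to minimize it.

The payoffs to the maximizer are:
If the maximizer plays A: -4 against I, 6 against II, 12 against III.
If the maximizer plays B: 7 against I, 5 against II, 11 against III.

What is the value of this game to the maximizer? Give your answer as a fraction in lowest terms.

31/6

Column III is strictly dominated by II for the minimizer (it gives the maximizer more in every row).
The remaining 2×2 game on (A, B) × (I, II) has no saddle point. Let the maximizer play A with probability p; indifference gives −4p + 7(1−p) = 6p + 5(1−p), so p = 1/6.
Similarly the minimizer's optimal q on I is 1/12, and the value is -4·(1/12) + (6)·(11/12) = 31/6.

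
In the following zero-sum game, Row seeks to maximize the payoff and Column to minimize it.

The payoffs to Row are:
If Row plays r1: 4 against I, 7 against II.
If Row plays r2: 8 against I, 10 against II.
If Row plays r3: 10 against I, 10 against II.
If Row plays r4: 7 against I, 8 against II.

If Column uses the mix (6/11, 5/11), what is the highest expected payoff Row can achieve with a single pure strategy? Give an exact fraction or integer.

r1: (4)·(6/11) + (7)·(5/11) = 59/11.
r2: (8)·(6/11) + (10)·(5/11) = 98/11.
r3: (10)·(6/11) + (10)·(5/11) = 10.
r4: (7)·(6/11) + (8)·(5/11) = 82/11.
The best pure response is r3 with expected payoff 10.

10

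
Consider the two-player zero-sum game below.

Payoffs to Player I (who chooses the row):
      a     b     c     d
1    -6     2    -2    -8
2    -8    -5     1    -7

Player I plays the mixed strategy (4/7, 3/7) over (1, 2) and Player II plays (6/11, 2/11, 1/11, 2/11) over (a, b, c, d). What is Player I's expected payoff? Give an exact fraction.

Against (6/11, 2/11, 1/11, 2/11), each row's expected payoff is 1: -50/11; 2: -71/11.
Taking the (4/7, 3/7)-weighted average: (4/7)·(-50/11) + (3/7)·(-71/11) = -59/11.

-59/11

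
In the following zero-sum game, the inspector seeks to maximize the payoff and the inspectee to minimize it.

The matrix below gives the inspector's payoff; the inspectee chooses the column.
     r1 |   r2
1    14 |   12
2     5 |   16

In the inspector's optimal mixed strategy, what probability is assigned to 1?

Row minima are 12 and 5, so the inspector's maximin is 12; column maxima are 14 and 16, so the inspectee's minimax is 14. These differ, so the equilibrium is in mixed strategies.
Let the inspector play 1 with probability p. The inspectee is indifferent when 14p + 5(1−p) = 12p + 16(1−p), giving p = 11/13.

11/13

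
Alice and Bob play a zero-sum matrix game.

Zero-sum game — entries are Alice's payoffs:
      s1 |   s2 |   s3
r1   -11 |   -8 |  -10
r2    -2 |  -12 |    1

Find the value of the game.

-116/13

Column s3 is strictly dominated by s1 for Bob (it gives Alice more in every row).
The remaining 2×2 game on (r1, r2) × (s1, s2) has no saddle point. Let Alice play r1 with probability p; indifference gives −11p − 2(1−p) = −8p − 12(1−p), so p = 10/13.
Similarly Bob's optimal q on s1 is 4/13, and the value is -11·(4/13) + (-8)·(9/13) = -116/13.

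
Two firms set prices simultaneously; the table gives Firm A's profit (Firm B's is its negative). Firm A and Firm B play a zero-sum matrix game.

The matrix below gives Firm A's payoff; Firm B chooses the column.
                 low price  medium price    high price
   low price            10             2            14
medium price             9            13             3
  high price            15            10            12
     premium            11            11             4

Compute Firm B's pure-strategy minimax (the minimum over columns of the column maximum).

The worst case (largest entry) in each column is low price: 15, medium price: 13, high price: 14.
The best (smallest) of these is 13.

13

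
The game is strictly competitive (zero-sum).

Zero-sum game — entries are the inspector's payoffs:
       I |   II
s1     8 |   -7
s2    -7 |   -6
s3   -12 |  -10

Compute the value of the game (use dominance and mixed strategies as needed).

-97/16

Row s3 is strictly dominated by row s2, so the inspector never plays it.
The remaining 2×2 game on (s1, s2) × (I, II) has no saddle point. Let the inspector play s1 with probability p; indifference gives 8p − 7(1−p) = −7p − 6(1−p), so p = 1/16.
Similarly the inspectee's optimal q on I is 1/16, and the value is 8·(1/16) + (-7)·(15/16) = -97/16.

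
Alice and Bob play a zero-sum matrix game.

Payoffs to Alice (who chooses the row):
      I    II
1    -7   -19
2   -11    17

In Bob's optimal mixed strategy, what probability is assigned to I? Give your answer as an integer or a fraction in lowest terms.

Row minima are -19 and -11, so Alice's maximin is -11; column maxima are -7 and 17, so Bob's minimax is -7. These differ, so the equilibrium is in mixed strategies.
Let Bob play I with probability q. Alice is indifferent when −7q − 19(1−q) = −11q + 17(1−q), giving q = 9/10.

9/10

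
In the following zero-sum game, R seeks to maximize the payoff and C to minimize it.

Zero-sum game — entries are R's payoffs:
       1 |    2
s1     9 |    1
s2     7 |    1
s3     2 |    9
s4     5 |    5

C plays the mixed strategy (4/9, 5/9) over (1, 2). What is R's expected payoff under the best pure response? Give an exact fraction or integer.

53/9

s1: (9)·(4/9) + (1)·(5/9) = 41/9.
s2: (7)·(4/9) + (1)·(5/9) = 11/3.
s3: (2)·(4/9) + (9)·(5/9) = 53/9.
s4: (5)·(4/9) + (5)·(5/9) = 5.
The best pure response is s3 with expected payoff 53/9.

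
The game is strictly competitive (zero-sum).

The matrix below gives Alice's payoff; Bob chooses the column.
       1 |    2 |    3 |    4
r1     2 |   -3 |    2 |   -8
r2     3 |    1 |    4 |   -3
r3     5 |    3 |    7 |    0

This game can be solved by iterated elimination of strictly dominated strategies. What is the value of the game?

0

Row r2 is strictly dominated by row r3 (5>3, 3>1, 7>4, 0>-3); eliminate r2.
Column 2 is strictly dominated by 4 for Bob (-8<-3, 0<3); eliminate 2.
Column 3 is strictly dominated by 4 for Bob (-8<2, 0<7); eliminate 3.
Row r1 is strictly dominated by row r3 (5>2, 0>-8); eliminate r1.
Column 1 is strictly dominated by 4 for Bob (0<5); eliminate 1.
Only (r3, 4) remains, with payoff 0.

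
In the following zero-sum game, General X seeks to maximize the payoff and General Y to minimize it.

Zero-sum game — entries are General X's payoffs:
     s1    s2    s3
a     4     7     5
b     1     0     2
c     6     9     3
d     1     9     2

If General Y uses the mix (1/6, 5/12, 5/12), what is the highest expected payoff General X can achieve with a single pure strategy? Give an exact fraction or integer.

a: (4)·(1/6) + (7)·(5/12) + (5)·(5/12) = 17/3.
b: (1)·(1/6) + (0)·(5/12) + (2)·(5/12) = 1.
c: (6)·(1/6) + (9)·(5/12) + (3)·(5/12) = 6.
d: (1)·(1/6) + (9)·(5/12) + (2)·(5/12) = 19/4.
The best pure response is c with expected payoff 6.

6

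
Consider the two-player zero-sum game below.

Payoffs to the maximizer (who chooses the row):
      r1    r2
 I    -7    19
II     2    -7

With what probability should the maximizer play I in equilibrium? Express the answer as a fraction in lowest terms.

Row minima are -7 and -7, so the maximizer's maximin is -7; column maxima are 2 and 19, so the minimizer's minimax is 2. These differ, so the equilibrium is in mixed strategies.
Let the maximizer play I with probability p. The minimizer is indifferent when −7p + 2(1−p) = 19p − 7(1−p), giving p = 9/35.

9/35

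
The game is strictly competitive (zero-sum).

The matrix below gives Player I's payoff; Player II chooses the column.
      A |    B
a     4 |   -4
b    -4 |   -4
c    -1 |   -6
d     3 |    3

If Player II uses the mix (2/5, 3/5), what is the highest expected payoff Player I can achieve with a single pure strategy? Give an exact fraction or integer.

a: (4)·(2/5) + (-4)·(3/5) = -4/5.
b: (-4)·(2/5) + (-4)·(3/5) = -4.
c: (-1)·(2/5) + (-6)·(3/5) = -4.
d: (3)·(2/5) + (3)·(3/5) = 3.
The best pure response is d with expected payoff 3.

3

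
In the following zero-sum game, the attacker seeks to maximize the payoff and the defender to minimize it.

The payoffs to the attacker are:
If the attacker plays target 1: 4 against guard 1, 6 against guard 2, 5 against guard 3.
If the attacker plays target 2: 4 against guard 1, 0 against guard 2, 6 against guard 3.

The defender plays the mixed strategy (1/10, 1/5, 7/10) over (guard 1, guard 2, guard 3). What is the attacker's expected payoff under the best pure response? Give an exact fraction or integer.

target 1: (4)·(1/10) + (6)·(1/5) + (5)·(7/10) = 51/10.
target 2: (4)·(1/10) + (0)·(1/5) + (6)·(7/10) = 23/5.
The best pure response is target 1 with expected payoff 51/10.

51/10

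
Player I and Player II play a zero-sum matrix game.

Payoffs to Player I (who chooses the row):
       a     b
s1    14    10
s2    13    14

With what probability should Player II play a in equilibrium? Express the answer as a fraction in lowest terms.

Row minima are 10 and 13, so Player I's maximin is 13; column maxima are 14 and 14, so Player II's minimax is 14. These differ, so the equilibrium is in mixed strategies.
Let Player II play a with probability q. Player I is indifferent when 14q + 10(1−q) = 13q + 14(1−q), giving q = 4/5.

4/5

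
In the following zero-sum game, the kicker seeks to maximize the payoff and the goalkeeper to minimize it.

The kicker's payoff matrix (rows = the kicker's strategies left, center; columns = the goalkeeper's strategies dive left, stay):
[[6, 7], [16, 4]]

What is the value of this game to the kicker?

88/13

Row minima are 6 and 4, so the kicker's maximin is 6; column maxima are 16 and 7, so the goalkeeper's minimax is 7. These differ, so the equilibrium is in mixed strategies.
Let the kicker play left with probability p. The goalkeeper is indifferent when 6p + 16(1−p) = 7p + 4(1−p), giving p = 12/13.
Let the goalkeeper play dive left with probability q. The kicker is indifferent when 6q + 7(1−q) = 16q + 4(1−q), giving q = 3/13.
The value is 6·(3/13) + (7)·(10/13) = 88/13.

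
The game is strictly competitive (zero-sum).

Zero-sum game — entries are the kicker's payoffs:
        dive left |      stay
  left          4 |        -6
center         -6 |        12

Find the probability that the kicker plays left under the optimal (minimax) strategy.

Row minima are -6 and -6, so the kicker's maximin is -6; column maxima are 4 and 12, so the goalkeeper's minimax is 4. These differ, so the equilibrium is in mixed strategies.
Let the kicker play left with probability p. The goalkeeper is indifferent when 4p − 6(1−p) = −6p + 12(1−p), giving p = 9/14.

9/14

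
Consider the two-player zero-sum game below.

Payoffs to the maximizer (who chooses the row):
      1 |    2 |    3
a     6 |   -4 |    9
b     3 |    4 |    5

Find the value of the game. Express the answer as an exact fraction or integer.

36/11

Column 3 is strictly dominated by 1 for the minimizer (it gives the maximizer more in every row).
The remaining 2×2 game on (a, b) × (1, 2) has no saddle point. Let the maximizer play a with probability p; indifference gives 6p + 3(1−p) = −4p + 4(1−p), so p = 1/11.
Similarly the minimizer's optimal q on 1 is 8/11, and the value is 6·(8/11) + (-4)·(3/11) = 36/11.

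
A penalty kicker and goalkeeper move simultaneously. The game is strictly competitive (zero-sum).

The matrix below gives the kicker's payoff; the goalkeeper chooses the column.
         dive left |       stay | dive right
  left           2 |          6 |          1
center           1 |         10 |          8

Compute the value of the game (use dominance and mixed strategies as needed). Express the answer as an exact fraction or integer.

15/8

Column stay is strictly dominated by dive right for the goalkeeper (it gives the kicker more in every row).
The remaining 2×2 game on (left, center) × (dive left, dive right) has no saddle point. Let the kicker play left with probability p; indifference gives 2p + (1−p) = p + 8(1−p), so p = 7/8.
Similarly the goalkeeper's optimal q on dive left is 7/8, and the value is 2·(7/8) + (1)·(1/8) = 15/8.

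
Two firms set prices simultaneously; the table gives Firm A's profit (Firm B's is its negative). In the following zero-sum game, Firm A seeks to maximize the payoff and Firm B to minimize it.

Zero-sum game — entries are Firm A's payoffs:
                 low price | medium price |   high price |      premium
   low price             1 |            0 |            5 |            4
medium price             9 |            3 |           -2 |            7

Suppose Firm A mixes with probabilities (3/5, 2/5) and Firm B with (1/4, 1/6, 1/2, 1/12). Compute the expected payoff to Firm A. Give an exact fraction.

167/60

Against (1/4, 1/6, 1/2, 1/12), each row's expected payoff is low price: 37/12; medium price: 7/3.
Taking the (3/5, 2/5)-weighted average: (3/5)·(37/12) + (2/5)·(7/3) = 167/60.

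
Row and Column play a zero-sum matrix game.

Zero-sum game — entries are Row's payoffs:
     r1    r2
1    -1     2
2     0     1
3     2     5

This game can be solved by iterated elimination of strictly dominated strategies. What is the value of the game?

Column r2 is strictly dominated by r1 for Column (-1<2, 0<1, 2<5); eliminate r2.
Row 2 is strictly dominated by row 3 (2>0); eliminate 2.
Row 1 is strictly dominated by row 3 (2>-1); eliminate 1.
Only (3, r1) remains, with payoff 2.

2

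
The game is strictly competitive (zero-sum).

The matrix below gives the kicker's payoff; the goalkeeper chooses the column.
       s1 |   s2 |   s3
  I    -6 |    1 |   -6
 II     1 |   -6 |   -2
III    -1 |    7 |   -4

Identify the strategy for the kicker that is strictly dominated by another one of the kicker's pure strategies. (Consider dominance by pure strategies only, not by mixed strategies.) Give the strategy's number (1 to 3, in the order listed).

1

Compare I with III: -1 > -6, 7 > 1, -4 > -6.
So III strictly dominates I for the kicker; I is strictly dominated.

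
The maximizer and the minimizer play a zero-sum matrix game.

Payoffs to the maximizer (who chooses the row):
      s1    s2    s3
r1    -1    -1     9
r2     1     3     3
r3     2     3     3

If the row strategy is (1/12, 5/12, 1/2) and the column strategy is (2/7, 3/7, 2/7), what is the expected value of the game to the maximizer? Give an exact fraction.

53/21

Against (2/7, 3/7, 2/7), each row's expected payoff is r1: 13/7; r2: 17/7; r3: 19/7.
Taking the (1/12, 5/12, 1/2)-weighted average: (1/12)·(13/7) + (5/12)·(17/7) + (1/2)·(19/7) = 53/21.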